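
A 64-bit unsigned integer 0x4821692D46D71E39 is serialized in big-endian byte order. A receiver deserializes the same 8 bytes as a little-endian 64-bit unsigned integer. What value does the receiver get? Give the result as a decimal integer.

Stored big-endian, the bytes at ascending addresses are 48 21 69 2D 46 D7 1E 39.
Read back as little-endian, the first byte is least significant, giving 0x391ED7462D692148.
0x391ED7462D692148 = 4115963805872759112.

4115963805872759112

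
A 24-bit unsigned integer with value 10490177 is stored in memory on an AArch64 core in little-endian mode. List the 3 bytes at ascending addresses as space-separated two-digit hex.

10490177 in hexadecimal, padded to 24 bits, is 0xA01141.
Split into bytes (most-significant first): A0 11 41.
In little-endian order the low byte comes first in memory.
So at ascending addresses the bytes are 41 11 A0.

41 11 A0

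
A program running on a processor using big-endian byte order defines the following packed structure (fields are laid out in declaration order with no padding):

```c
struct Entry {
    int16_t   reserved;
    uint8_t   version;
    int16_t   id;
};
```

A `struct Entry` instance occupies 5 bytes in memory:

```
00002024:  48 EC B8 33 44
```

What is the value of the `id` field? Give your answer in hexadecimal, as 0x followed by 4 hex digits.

0x3344

`id` follows `reserved` (2 B), `version` (1 B), so it starts at offset 2 + 1 = 3 and occupies 2 bytes.
Bytes at offsets 3..4: 33 44.
Big-endian: lowest address holds the most-significant byte.
The bytes are already most-significant first: 0x3344.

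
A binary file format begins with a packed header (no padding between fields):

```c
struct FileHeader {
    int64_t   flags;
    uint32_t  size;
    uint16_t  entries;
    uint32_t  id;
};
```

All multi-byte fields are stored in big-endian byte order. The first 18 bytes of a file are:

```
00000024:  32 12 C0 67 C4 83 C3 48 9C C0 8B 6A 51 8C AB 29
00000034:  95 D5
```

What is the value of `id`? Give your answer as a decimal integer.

2871629269

`id` follows `flags` (8 B), `size` (4 B), `entries` (2 B), so it starts at offset 8 + 4 + 2 = 14 and occupies 4 bytes.
Bytes at offsets 14..17: AB 29 95 D5.
Big-endian: lowest address holds the most-significant byte.
The bytes are already most-significant first: 0xAB2995D5.
0xAB2995D5 = 2871629269.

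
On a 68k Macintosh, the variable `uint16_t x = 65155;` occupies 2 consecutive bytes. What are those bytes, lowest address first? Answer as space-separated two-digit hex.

FE 83

65155 in hexadecimal, padded to 16 bits, is 0xFE83.
Split into bytes (most-significant first): FE 83.
In big-endian order the high byte comes first in memory.
So the memory order matches the most-significant-first order: FE 83.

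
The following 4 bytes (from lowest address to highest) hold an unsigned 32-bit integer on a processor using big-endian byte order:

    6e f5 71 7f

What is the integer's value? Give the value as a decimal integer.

Big-endian: lowest address holds the most-significant byte.
The bytes are already most-significant first: 0x6EF5717F.
0x6EF5717F = 1861579135.

1861579135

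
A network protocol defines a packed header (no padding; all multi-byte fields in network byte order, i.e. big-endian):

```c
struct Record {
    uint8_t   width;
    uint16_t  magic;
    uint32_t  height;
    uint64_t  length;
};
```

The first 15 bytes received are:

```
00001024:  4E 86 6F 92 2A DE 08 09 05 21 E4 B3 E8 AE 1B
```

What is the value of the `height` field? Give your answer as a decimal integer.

`height` follows `width` (1 B), `magic` (2 B), so it starts at offset 1 + 2 = 3 and occupies 4 bytes.
Bytes at offsets 3..6: 92 2A DE 08.
In big-endian order the high byte comes first in memory.
The bytes are already most-significant first: 0x922ADE08.
0x922ADE08 = 2452282888.

2452282888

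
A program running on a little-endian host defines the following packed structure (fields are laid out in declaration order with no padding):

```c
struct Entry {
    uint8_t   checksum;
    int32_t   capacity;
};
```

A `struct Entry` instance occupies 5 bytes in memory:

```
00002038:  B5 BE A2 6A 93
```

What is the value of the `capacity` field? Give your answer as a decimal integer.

-1821728066

`capacity` follows `checksum` (1 byte), so it starts at byte offset 1 and occupies 4 bytes.
Bytes at offsets 1..4: BE A2 6A 93.
In little-endian order the low byte comes first in memory.
Reassemble most-significant byte first: 93 6A A2 BE → 0x936AA2BE.
Top bit is set, so as a signed 32-bit value this is 0x936AA2BE − 2^32 = -1821728066.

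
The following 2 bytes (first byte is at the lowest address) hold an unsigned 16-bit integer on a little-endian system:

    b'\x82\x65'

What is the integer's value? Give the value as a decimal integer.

In little-endian order the low byte comes first in memory.
Reassemble most-significant byte first: 65 82 → 0x6582.
0x6582 = 25986.

25986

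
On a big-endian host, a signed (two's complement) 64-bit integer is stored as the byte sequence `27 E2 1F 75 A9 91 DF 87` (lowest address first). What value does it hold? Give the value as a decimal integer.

2873894102432341895

Big-endian: lowest address holds the most-significant byte.
The bytes are already most-significant first: 0x27E21F75A991DF87.
0x27E21F75A991DF87 = 2873894102432341895.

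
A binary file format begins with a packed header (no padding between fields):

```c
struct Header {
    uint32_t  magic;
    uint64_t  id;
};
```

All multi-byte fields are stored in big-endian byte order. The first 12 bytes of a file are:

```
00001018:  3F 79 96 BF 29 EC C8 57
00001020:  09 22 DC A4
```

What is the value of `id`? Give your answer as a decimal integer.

3021009726199749796

`id` follows `magic` (4 bytes), so it starts at byte offset 4 and occupies 8 bytes.
Bytes at offsets 4..11: 29 EC C8 57 09 22 DC A4.
Big-endian: lowest address holds the most-significant byte.
The bytes are already most-significant first: 0x29ECC8570922DCA4.
0x29ECC8570922DCA4 = 3021009726199749796.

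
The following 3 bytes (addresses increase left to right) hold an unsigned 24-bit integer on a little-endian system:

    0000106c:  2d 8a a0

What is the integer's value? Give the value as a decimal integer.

10521133

In little-endian order the low byte comes first in memory.
Reassemble most-significant byte first: A0 8A 2D → 0xA08A2D.
0xA08A2D = 10521133.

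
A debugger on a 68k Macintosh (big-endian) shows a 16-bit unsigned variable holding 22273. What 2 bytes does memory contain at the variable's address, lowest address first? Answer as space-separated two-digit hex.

57 01

22273 in hexadecimal, padded to 16 bits, is 0x5701.
Split into bytes (most-significant first): 57 01.
Big-endian stores the most-significant byte at the lowest address.
So the memory order matches the most-significant-first order: 57 01.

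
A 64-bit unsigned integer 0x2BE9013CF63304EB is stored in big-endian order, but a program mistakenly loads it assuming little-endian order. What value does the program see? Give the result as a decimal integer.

16934717631481637163

Stored big-endian, the bytes at ascending addresses are 2B E9 01 3C F6 33 04 EB.
Read back as little-endian, the first byte is least significant, giving 0xEB0433F63C01E92B.
0xEB0433F63C01E92B = 16934717631481637163.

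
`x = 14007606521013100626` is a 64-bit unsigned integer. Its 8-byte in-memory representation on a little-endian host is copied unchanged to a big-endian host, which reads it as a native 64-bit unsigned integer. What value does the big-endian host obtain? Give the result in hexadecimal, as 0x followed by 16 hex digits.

14007606521013100626 in 64-bit hexadecimal is 0xC26503EA566E6052.
Stored little-endian, the bytes at ascending addresses are 52 60 6E 56 EA 03 65 C2.
Read back as big-endian, the last byte is least significant, giving 0x52606E56EA0365C2.

0x52606E56EA0365C2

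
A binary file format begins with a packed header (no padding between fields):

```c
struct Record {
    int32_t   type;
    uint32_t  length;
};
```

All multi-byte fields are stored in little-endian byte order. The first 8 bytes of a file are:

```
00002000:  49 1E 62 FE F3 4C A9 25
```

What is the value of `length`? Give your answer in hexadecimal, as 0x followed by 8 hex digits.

0x25A94CF3

`length` follows `type` (4 bytes), so it starts at byte offset 4 and occupies 4 bytes.
Bytes at offsets 4..7: F3 4C A9 25.
Little-endian: lowest address holds the least-significant byte.
Reassemble most-significant byte first: 25 A9 4C F3 → 0x25A94CF3.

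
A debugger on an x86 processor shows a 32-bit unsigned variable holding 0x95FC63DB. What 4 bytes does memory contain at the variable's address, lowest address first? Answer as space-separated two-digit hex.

DB 63 FC 95

Split into bytes (most-significant first): 95 FC 63 DB.
In little-endian order the low byte comes first in memory.
So at ascending addresses the bytes are DB 63 FC 95.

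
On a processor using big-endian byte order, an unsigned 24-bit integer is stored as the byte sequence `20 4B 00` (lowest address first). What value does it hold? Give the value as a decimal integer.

In big-endian order the high byte comes first in memory.
The bytes are already most-significant first: 0x204B00.
0x204B00 = 2116352.

2116352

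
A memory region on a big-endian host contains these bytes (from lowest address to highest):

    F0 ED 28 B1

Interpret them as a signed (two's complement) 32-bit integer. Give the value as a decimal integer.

Big-endian stores the most-significant byte at the lowest address.
The bytes are already most-significant first: 0xF0ED28B1.
Top bit is set, so as a signed 32-bit value this is 0xF0ED28B1 − 2^32 = -252893007.

-252893007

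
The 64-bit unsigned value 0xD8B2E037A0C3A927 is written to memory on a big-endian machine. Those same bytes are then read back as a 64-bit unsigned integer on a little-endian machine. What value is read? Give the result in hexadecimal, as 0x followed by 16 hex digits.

0x27A9C3A037E0B2D8

Stored big-endian, the bytes at ascending addresses are D8 B2 E0 37 A0 C3 A9 27.
Read back as little-endian, the first byte is least significant, giving 0x27A9C3A037E0B2D8.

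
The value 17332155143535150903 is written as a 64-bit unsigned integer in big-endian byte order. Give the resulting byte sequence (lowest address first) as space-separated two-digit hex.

17332155143535150903 in hexadecimal, padded to 64 bits, is 0xF0882F45FA5F4737.
Split into bytes (most-significant first): F0 88 2F 45 FA 5F 47 37.
In big-endian order the high byte comes first in memory.
So the memory order matches the most-significant-first order: F0 88 2F 45 FA 5F 47 37.

F0 88 2F 45 FA 5F 47 37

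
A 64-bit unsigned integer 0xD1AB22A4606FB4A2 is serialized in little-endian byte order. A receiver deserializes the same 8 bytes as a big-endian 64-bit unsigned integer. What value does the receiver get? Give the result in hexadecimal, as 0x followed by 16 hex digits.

Stored little-endian, the bytes at ascending addresses are A2 B4 6F 60 A4 22 AB D1.
Read back as big-endian, the last byte is least significant, giving 0xA2B46F60A422ABD1.

0xA2B46F60A422ABD1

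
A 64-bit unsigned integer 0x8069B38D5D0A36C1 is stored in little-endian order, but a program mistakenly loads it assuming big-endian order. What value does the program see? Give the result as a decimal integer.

13922326694988048768

Stored little-endian, the bytes at ascending addresses are C1 36 0A 5D 8D B3 69 80.
Read back as big-endian, the last byte is least significant, giving 0xC1360A5D8DB36980.
0xC1360A5D8DB36980 = 13922326694988048768.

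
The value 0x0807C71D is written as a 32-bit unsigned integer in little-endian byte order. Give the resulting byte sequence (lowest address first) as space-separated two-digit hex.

1D C7 07 08

Split into bytes (most-significant first): 08 07 C7 1D.
Little-endian: lowest address holds the least-significant byte.
So at ascending addresses the bytes are 1D C7 07 08.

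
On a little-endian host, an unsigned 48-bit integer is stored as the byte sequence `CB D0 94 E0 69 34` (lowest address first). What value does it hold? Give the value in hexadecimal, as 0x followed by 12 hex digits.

In little-endian order the low byte comes first in memory.
Reassemble most-significant byte first: 34 69 E0 94 D0 CB → 0x3469E094D0CB.

0x3469E094D0CB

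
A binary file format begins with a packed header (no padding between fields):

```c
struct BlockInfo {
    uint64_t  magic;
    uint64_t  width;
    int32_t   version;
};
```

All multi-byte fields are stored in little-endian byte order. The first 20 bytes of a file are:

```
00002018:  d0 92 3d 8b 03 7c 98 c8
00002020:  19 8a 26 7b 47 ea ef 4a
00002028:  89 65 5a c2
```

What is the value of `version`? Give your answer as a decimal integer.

`version` follows `magic` (8 B), `width` (8 B), so it starts at offset 8 + 8 = 16 and occupies 4 bytes.
Bytes at offsets 16..19: 89 65 5A C2.
In little-endian order the low byte comes first in memory.
Reassemble most-significant byte first: C2 5A 65 89 → 0xC25A6589.
Top bit is set, so as a signed 32-bit value this is 0xC25A6589 − 2^32 = -1034263159.

-1034263159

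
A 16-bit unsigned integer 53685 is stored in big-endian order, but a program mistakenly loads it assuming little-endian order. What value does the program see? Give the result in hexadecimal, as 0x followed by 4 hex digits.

0xB5D1

53685 in 16-bit hexadecimal is 0xD1B5.
Stored big-endian, the bytes at ascending addresses are D1 B5.
Read back as little-endian, the first byte is least significant, giving 0xB5D1.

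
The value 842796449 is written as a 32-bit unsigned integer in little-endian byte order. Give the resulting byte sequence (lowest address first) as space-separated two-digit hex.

A1 0D 3C 32

842796449 in hexadecimal, padded to 32 bits, is 0x323C0DA1.
Split into bytes (most-significant first): 32 3C 0D A1.
Little-endian stores the least-significant byte at the lowest address.
So at ascending addresses the bytes are A1 0D 3C 32.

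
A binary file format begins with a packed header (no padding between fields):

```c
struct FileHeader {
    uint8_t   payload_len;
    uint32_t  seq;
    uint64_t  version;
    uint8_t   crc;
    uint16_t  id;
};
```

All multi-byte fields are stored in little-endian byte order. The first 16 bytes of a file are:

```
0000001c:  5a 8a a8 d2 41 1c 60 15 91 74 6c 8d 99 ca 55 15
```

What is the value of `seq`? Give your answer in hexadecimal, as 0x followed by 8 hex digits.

0x41D2A88A

`seq` follows `payload_len` (1 byte), so it starts at byte offset 1 and occupies 4 bytes.
Bytes at offsets 1..4: 8A A8 D2 41.
In little-endian order the low byte comes first in memory.
Reassemble most-significant byte first: 41 D2 A8 8A → 0x41D2A88A.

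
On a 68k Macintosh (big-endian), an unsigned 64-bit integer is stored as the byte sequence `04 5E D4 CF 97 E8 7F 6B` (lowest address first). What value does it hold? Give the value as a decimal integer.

In big-endian order the high byte comes first in memory.
The bytes are already most-significant first: 0x045ED4CF97E87F6B.
0x045ED4CF97E87F6B = 314923012034428779.

314923012034428779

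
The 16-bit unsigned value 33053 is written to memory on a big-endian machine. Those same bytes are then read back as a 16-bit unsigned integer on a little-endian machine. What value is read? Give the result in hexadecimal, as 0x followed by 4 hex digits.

33053 in 16-bit hexadecimal is 0x811D.
Stored big-endian, the bytes at ascending addresses are 81 1D.
Read back as little-endian, the first byte is least significant, giving 0x1D81.

0x1D81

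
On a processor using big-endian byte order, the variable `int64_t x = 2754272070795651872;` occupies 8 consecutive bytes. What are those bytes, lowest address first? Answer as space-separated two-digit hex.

2754272070795651872 in hexadecimal, padded to 64 bits, is 0x263923DB0A8DEB20.
Split into bytes (most-significant first): 26 39 23 DB 0A 8D EB 20.
Big-endian: lowest address holds the most-significant byte.
So the memory order matches the most-significant-first order: 26 39 23 DB 0A 8D EB 20.

26 39 23 DB 0A 8D EB 20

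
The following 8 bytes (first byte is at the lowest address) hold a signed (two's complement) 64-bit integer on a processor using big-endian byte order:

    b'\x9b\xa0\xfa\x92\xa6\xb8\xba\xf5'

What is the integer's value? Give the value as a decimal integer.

-7232505493787723019

In big-endian order the high byte comes first in memory.
The bytes are already most-significant first: 0x9BA0FA92A6B8BAF5.
Top bit is set, so as a signed 64-bit value this is 0x9BA0FA92A6B8BAF5 − 2^64 = -7232505493787723019.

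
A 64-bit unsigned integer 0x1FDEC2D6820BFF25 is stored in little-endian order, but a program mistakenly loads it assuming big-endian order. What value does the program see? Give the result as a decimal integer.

2737919755041299999

Stored little-endian, the bytes at ascending addresses are 25 FF 0B 82 D6 C2 DE 1F.
Read back as big-endian, the last byte is least significant, giving 0x25FF0B82D6C2DE1F.
0x25FF0B82D6C2DE1F = 2737919755041299999.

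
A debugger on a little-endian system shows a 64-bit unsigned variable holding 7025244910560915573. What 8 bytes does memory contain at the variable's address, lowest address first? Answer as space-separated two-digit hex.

75 B0 1A 5A 06 AF 7E 61

7025244910560915573 in hexadecimal, padded to 64 bits, is 0x617EAF065A1AB075.
Split into bytes (most-significant first): 61 7E AF 06 5A 1A B0 75.
Little-endian: lowest address holds the least-significant byte.
So at ascending addresses the bytes are 75 B0 1A 5A 06 AF 7E 61.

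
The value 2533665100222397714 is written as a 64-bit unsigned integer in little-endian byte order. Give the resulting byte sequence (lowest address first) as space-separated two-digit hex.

12 7D 8F 16 FC 62 29 23

2533665100222397714 in hexadecimal, padded to 64 bits, is 0x232962FC168F7D12.
Split into bytes (most-significant first): 23 29 62 FC 16 8F 7D 12.
In little-endian order the low byte comes first in memory.
So at ascending addresses the bytes are 12 7D 8F 16 FC 62 29 23.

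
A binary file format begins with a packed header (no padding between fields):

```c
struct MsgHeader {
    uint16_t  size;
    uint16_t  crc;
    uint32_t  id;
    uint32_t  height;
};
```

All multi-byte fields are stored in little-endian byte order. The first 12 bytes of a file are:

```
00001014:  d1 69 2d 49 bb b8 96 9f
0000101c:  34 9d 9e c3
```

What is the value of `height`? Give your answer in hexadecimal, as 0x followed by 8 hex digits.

0xC39E9D34

`height` follows `size` (2 B), `crc` (2 B), `id` (4 B), so it starts at offset 2 + 2 + 4 = 8 and occupies 4 bytes.
Bytes at offsets 8..11: 34 9D 9E C3.
In little-endian order the low byte comes first in memory.
Reassemble most-significant byte first: C3 9E 9D 34 → 0xC39E9D34.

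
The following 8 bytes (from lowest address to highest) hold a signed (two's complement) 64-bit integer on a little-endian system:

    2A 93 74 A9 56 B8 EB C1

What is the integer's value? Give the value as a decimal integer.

Little-endian stores the least-significant byte at the lowest address.
Reassemble most-significant byte first: C1 EB B8 56 A9 74 93 2A → 0xC1EBB856A974932A.
Top bit is set, so as a signed 64-bit value this is 0xC1EBB856A974932A − 2^64 = -4473279122512768214.

-4473279122512768214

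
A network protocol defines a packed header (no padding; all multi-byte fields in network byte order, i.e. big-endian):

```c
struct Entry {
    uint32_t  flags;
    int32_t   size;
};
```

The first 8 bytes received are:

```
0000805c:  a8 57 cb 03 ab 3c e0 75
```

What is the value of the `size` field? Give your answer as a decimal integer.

`size` follows `flags` (4 bytes), so it starts at byte offset 4 and occupies 4 bytes.
Bytes at offsets 4..7: AB 3C E0 75.
Big-endian: lowest address holds the most-significant byte.
The bytes are already most-significant first: 0xAB3CE075.
Top bit is set, so as a signed 32-bit value this is 0xAB3CE075 − 2^32 = -1422073739.

-1422073739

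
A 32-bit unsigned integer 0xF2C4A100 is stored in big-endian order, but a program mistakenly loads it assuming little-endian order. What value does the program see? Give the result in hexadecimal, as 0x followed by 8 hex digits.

0x00A1C4F2

Stored big-endian, the bytes at ascending addresses are F2 C4 A1 00.
Read back as little-endian, the first byte is least significant, giving 0x00A1C4F2.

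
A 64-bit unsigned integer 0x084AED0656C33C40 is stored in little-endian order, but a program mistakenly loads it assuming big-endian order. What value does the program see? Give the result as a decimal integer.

4628789291280845320

Stored little-endian, the bytes at ascending addresses are 40 3C C3 56 06 ED 4A 08.
Read back as big-endian, the last byte is least significant, giving 0x403CC35606ED4A08.
0x403CC35606ED4A08 = 4628789291280845320.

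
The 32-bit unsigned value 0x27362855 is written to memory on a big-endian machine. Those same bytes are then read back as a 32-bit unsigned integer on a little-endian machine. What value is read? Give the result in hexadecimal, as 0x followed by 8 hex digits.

0x55283627

Stored big-endian, the bytes at ascending addresses are 27 36 28 55.
Read back as little-endian, the first byte is least significant, giving 0x55283627.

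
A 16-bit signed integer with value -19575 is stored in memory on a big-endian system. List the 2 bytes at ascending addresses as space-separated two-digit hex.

Two's complement of -19575 in 16 bits: 19575 = 0x4C77; invert → 0xB388; add 1 → 0xB389.
Split into bytes (most-significant first): B3 89.
In big-endian order the high byte comes first in memory.
So the memory order matches the most-significant-first order: B3 89.

B3 89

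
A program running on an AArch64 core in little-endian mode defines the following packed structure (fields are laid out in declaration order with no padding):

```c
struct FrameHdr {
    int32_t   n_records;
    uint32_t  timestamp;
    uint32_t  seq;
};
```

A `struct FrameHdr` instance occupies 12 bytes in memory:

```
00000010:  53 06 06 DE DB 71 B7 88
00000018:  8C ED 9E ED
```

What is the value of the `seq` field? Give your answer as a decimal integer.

3986615692

`seq` follows `n_records` (4 B), `timestamp` (4 B), so it starts at offset 4 + 4 = 8 and occupies 4 bytes.
Bytes at offsets 8..11: 8C ED 9E ED.
In little-endian order the low byte comes first in memory.
Reassemble most-significant byte first: ED 9E ED 8C → 0xED9EED8C.
0xED9EED8C = 3986615692.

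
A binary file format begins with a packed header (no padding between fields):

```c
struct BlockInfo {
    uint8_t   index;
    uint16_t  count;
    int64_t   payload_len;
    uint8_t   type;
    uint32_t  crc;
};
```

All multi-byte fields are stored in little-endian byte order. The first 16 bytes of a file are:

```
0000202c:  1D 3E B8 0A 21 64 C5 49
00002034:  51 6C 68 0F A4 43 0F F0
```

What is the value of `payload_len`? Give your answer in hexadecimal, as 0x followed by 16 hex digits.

0x686C5149C564210A

`payload_len` follows `index` (1 B), `count` (2 B), so it starts at offset 1 + 2 = 3 and occupies 8 bytes.
Bytes at offsets 3..10: 0A 21 64 C5 49 51 6C 68.
Little-endian stores the least-significant byte at the lowest address.
Reassemble most-significant byte first: 68 6C 51 49 C5 64 21 0A → 0x686C5149C564210A.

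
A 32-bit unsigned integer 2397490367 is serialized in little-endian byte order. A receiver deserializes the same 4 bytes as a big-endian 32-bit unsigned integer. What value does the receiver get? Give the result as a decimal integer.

2397490367 in 32-bit hexadecimal is 0x8EE6CCBF.
Stored little-endian, the bytes at ascending addresses are BF CC E6 8E.
Read back as big-endian, the last byte is least significant, giving 0xBFCCE68E.
0xBFCCE68E = 3217876622.

3217876622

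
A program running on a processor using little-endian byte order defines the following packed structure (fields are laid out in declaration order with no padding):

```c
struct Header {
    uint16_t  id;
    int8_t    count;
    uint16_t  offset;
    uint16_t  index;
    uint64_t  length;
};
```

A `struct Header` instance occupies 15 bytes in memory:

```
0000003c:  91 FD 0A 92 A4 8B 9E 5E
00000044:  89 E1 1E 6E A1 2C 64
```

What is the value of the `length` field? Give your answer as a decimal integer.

`length` follows `id` (2 B), `count` (1 B), `offset` (2 B), `index` (2 B), so it starts at offset 2 + 1 + 2 + 2 = 7 and occupies 8 bytes.
Bytes at offsets 7..14: 5E 89 E1 1E 6E A1 2C 64.
Little-endian: lowest address holds the least-significant byte.
Reassemble most-significant byte first: 64 2C A1 6E 1E E1 89 5E → 0x642CA16E1EE1895E.
0x642CA16E1EE1895E = 7218321797104634206.

7218321797104634206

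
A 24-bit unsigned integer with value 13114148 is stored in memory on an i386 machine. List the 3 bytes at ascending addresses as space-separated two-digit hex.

24 1B C8

13114148 in hexadecimal, padded to 24 bits, is 0xC81B24.
Split into bytes (most-significant first): C8 1B 24.
Little-endian: lowest address holds the least-significant byte.
So at ascending addresses the bytes are 24 1B C8.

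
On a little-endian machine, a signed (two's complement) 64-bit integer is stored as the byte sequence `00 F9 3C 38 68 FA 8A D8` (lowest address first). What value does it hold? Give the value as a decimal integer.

-2843184889203984128

Little-endian stores the least-significant byte at the lowest address.
Reassemble most-significant byte first: D8 8A FA 68 38 3C F9 00 → 0xD88AFA68383CF900.
Top bit is set, so as a signed 64-bit value this is 0xD88AFA68383CF900 − 2^64 = -2843184889203984128.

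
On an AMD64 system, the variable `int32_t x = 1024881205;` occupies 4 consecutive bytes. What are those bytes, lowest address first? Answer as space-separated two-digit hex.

1024881205 in hexadecimal, padded to 32 bits, is 0x3D167235.
Split into bytes (most-significant first): 3D 16 72 35.
Little-endian: lowest address holds the least-significant byte.
So at ascending addresses the bytes are 35 72 16 3D.

35 72 16 3D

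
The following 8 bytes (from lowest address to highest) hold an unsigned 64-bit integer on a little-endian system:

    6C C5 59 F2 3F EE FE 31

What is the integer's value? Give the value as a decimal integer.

3602578710359295340

Little-endian stores the least-significant byte at the lowest address.
Reassemble most-significant byte first: 31 FE EE 3F F2 59 C5 6C → 0x31FEEE3FF259C56C.
0x31FEEE3FF259C56C = 3602578710359295340.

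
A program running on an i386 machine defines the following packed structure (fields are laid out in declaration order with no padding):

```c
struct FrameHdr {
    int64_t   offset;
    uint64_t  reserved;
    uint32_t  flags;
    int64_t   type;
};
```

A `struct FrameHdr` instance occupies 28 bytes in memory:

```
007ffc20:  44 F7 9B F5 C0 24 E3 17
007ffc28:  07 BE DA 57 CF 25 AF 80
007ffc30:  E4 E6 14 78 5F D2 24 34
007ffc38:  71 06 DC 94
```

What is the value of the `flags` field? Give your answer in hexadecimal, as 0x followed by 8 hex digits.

0x7814E6E4

`flags` follows `offset` (8 B), `reserved` (8 B), so it starts at offset 8 + 8 = 16 and occupies 4 bytes.
Bytes at offsets 16..19: E4 E6 14 78.
Little-endian: lowest address holds the least-significant byte.
Reassemble most-significant byte first: 78 14 E6 E4 → 0x7814E6E4.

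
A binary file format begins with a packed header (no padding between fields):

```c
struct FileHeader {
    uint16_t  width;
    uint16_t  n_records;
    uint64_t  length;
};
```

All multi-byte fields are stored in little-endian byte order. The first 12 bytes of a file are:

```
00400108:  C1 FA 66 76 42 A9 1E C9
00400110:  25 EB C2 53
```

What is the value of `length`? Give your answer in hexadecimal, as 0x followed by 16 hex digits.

`length` follows `width` (2 B), `n_records` (2 B), so it starts at offset 2 + 2 = 4 and occupies 8 bytes.
Bytes at offsets 4..11: 42 A9 1E C9 25 EB C2 53.
Little-endian stores the least-significant byte at the lowest address.
Reassemble most-significant byte first: 53 C2 EB 25 C9 1E A9 42 → 0x53C2EB25C91EA942.

0x53C2EB25C91EA942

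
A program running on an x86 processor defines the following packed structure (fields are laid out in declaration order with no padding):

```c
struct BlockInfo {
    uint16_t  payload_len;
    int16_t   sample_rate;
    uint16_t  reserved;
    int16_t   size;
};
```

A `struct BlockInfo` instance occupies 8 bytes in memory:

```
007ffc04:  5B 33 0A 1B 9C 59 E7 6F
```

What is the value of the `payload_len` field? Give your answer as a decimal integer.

13147

`payload_len` is the first field, at byte offset 0, occupying 2 bytes.
Bytes at offsets 0..1: 5B 33.
In little-endian order the low byte comes first in memory.
Reassemble most-significant byte first: 33 5B → 0x335B.
0x335B = 13147.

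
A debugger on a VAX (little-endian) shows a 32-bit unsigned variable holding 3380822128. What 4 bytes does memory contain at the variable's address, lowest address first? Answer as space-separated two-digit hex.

3380822128 in hexadecimal, padded to 32 bits, is 0xC9834070.
Split into bytes (most-significant first): C9 83 40 70.
Little-endian: lowest address holds the least-significant byte.
So at ascending addresses the bytes are 70 40 83 C9.

70 40 83 C9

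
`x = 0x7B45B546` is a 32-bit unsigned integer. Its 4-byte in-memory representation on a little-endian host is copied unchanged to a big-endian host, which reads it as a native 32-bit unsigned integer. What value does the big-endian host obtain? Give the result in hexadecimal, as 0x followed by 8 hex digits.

0x46B5457B

Stored little-endian, the bytes at ascending addresses are 46 B5 45 7B.
Read back as big-endian, the last byte is least significant, giving 0x46B5457B.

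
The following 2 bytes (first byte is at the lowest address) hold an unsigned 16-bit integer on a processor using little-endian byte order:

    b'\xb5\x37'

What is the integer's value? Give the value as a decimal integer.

In little-endian order the low byte comes first in memory.
Reassemble most-significant byte first: 37 B5 → 0x37B5.
0x37B5 = 14261.

14261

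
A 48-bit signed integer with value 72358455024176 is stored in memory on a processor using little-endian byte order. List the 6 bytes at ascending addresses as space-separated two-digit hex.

30 1A 02 44 CF 41

72358455024176 in hexadecimal, padded to 48 bits, is 0x41CF44021A30.
Split into bytes (most-significant first): 41 CF 44 02 1A 30.
Little-endian stores the least-significant byte at the lowest address.
So at ascending addresses the bytes are 30 1A 02 44 CF 41.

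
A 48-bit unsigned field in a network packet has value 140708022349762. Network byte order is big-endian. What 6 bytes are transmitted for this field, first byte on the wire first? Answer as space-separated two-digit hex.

7F F9 23 B0 6F C2

140708022349762 in hexadecimal, padded to 48 bits, is 0x7FF923B06FC2.
Split into bytes (most-significant first): 7F F9 23 B0 6F C2.
In big-endian order the high byte comes first in memory.
So the memory order matches the most-significant-first order: 7F F9 23 B0 6F C2.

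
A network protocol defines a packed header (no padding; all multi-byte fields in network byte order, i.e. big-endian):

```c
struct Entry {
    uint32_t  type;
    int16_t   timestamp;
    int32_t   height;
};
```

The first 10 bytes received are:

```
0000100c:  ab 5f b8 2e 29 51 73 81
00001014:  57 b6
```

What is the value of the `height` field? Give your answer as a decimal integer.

1937856438

`height` follows `type` (4 B), `timestamp` (2 B), so it starts at offset 4 + 2 = 6 and occupies 4 bytes.
Bytes at offsets 6..9: 73 81 57 B6.
In big-endian order the high byte comes first in memory.
The bytes are already most-significant first: 0x738157B6.
0x738157B6 = 1937856438.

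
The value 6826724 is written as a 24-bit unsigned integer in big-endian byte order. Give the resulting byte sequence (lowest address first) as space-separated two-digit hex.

68 2A E4

6826724 in hexadecimal, padded to 24 bits, is 0x682AE4.
Split into bytes (most-significant first): 68 2A E4.
In big-endian order the high byte comes first in memory.
So the memory order matches the most-significant-first order: 68 2A E4.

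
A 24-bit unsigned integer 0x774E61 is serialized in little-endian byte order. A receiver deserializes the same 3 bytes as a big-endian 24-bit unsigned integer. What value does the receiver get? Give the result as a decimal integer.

6377079

Stored little-endian, the bytes at ascending addresses are 61 4E 77.
Read back as big-endian, the last byte is least significant, giving 0x614E77.
0x614E77 = 6377079.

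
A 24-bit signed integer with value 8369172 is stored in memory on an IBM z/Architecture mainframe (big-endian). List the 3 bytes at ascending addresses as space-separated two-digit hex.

7F B4 14

8369172 in hexadecimal, padded to 24 bits, is 0x7FB414.
Split into bytes (most-significant first): 7F B4 14.
In big-endian order the high byte comes first in memory.
So the memory order matches the most-significant-first order: 7F B4 14.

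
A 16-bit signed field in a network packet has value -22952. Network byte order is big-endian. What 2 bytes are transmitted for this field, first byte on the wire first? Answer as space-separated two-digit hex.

Two's complement of -22952 in 16 bits: 22952 = 0x59A8; invert → 0xA657; add 1 → 0xA658.
Split into bytes (most-significant first): A6 58.
Big-endian: lowest address holds the most-significant byte.
So the memory order matches the most-significant-first order: A6 58.

A6 58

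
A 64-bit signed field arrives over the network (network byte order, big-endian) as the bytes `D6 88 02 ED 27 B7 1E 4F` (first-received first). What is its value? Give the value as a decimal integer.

-2988135135163507121

Big-endian: lowest address holds the most-significant byte.
The bytes are already most-significant first: 0xD68802ED27B71E4F.
Top bit is set, so as a signed 64-bit value this is 0xD68802ED27B71E4F − 2^64 = -2988135135163507121.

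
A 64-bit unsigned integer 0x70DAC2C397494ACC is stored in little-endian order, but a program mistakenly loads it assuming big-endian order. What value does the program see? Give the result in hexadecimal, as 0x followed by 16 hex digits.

0xCC4A4997C3C2DA70

Stored little-endian, the bytes at ascending addresses are CC 4A 49 97 C3 C2 DA 70.
Read back as big-endian, the last byte is least significant, giving 0xCC4A4997C3C2DA70.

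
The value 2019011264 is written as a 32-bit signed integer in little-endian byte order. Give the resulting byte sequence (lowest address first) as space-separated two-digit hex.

C0 AA 57 78

2019011264 in hexadecimal, padded to 32 bits, is 0x7857AAC0.
Split into bytes (most-significant first): 78 57 AA C0.
Little-endian: lowest address holds the least-significant byte.
So at ascending addresses the bytes are C0 AA 57 78.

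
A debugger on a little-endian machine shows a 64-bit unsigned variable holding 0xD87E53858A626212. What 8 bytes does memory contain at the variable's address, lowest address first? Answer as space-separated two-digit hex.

12 62 62 8A 85 53 7E D8

Split into bytes (most-significant first): D8 7E 53 85 8A 62 62 12.
Little-endian stores the least-significant byte at the lowest address.
So at ascending addresses the bytes are 12 62 62 8A 85 53 7E D8.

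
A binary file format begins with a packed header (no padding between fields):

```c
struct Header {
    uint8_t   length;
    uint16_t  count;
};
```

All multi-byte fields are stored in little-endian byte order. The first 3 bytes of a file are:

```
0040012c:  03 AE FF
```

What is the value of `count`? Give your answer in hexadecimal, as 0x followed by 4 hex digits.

0xFFAE

`count` follows `length` (1 byte), so it starts at byte offset 1 and occupies 2 bytes.
Bytes at offsets 1..2: AE FF.
Little-endian: lowest address holds the least-significant byte.
Reassemble most-significant byte first: FF AE → 0xFFAE.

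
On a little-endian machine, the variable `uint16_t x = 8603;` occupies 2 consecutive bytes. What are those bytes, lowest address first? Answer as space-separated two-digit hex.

8603 in hexadecimal, padded to 16 bits, is 0x219B.
Split into bytes (most-significant first): 21 9B.
Little-endian stores the least-significant byte at the lowest address.
So at ascending addresses the bytes are 9B 21.

9B 21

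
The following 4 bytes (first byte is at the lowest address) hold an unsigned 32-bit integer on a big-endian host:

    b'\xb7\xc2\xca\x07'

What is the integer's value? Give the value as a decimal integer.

3082996231

Big-endian stores the most-significant byte at the lowest address.
The bytes are already most-significant first: 0xB7C2CA07.
0xB7C2CA07 = 3082996231.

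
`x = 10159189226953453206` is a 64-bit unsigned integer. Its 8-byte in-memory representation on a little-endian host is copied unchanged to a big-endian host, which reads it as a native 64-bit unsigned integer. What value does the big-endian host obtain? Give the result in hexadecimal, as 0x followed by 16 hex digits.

10159189226953453206 in 64-bit hexadecimal is 0x8CFCB0C6B6892E96.
Stored little-endian, the bytes at ascending addresses are 96 2E 89 B6 C6 B0 FC 8C.
Read back as big-endian, the last byte is least significant, giving 0x962E89B6C6B0FC8C.

0x962E89B6C6B0FC8C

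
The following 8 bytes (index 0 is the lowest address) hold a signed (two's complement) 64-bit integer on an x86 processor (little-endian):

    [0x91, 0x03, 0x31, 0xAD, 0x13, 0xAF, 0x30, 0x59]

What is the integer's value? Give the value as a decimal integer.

In little-endian order the low byte comes first in memory.
Reassemble most-significant byte first: 59 30 AF 13 AD 31 03 91 → 0x5930AF13AD310391.
0x5930AF13AD310391 = 6426829167302607761.

6426829167302607761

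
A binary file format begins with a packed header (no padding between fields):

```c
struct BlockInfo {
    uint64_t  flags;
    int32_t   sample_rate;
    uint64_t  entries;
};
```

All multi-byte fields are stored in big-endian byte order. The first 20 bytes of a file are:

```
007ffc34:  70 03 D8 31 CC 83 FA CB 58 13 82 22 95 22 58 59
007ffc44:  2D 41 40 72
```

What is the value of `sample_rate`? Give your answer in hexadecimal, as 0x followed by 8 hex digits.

`sample_rate` follows `flags` (8 bytes), so it starts at byte offset 8 and occupies 4 bytes.
Bytes at offsets 8..11: 58 13 82 22.
Big-endian: lowest address holds the most-significant byte.
The bytes are already most-significant first: 0x58138222.

0x58138222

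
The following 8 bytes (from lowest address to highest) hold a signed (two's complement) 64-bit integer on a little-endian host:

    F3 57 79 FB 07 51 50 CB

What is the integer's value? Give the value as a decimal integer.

-3796445391147673613

In little-endian order the low byte comes first in memory.
Reassemble most-significant byte first: CB 50 51 07 FB 79 57 F3 → 0xCB505107FB7957F3.
Top bit is set, so as a signed 64-bit value this is 0xCB505107FB7957F3 − 2^64 = -3796445391147673613.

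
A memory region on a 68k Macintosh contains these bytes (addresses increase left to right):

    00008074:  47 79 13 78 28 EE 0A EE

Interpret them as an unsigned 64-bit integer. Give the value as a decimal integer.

Big-endian: lowest address holds the most-significant byte.
The bytes are already most-significant first: 0x4779137828EE0AEE.
0x4779137828EE0AEE = 5150169055678565102.

5150169055678565102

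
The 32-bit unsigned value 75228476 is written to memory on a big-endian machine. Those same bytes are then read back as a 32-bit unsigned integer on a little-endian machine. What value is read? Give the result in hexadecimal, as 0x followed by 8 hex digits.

0x3CE57B04

75228476 in 32-bit hexadecimal is 0x047BE53C.
Stored big-endian, the bytes at ascending addresses are 04 7B E5 3C.
Read back as little-endian, the first byte is least significant, giving 0x3CE57B04.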